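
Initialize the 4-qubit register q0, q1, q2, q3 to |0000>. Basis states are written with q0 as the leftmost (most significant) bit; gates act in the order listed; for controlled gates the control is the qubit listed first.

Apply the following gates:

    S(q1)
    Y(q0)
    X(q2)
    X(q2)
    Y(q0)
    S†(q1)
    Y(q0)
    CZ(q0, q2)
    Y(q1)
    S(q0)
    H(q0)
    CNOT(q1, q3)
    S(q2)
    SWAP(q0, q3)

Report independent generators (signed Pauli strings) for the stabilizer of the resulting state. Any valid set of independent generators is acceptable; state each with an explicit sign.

The final state is stabilized by the group generated by -IIIX, -ZIII, -IZII, +IIZI; other independent generating sets are equally valid. Key observation: gates 1-6 undo each other exactly, leaving only the rest of the circuit to track.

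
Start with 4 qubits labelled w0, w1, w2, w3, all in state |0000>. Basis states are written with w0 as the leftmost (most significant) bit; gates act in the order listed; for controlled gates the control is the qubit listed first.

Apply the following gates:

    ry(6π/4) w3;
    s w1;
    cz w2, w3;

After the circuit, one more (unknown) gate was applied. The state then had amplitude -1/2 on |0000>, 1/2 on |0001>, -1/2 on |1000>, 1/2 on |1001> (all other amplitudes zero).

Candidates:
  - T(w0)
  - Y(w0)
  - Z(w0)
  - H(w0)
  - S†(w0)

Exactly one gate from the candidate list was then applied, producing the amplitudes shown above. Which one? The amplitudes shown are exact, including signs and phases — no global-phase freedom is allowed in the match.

The unique candidate consistent with the amplitudes is H(w0).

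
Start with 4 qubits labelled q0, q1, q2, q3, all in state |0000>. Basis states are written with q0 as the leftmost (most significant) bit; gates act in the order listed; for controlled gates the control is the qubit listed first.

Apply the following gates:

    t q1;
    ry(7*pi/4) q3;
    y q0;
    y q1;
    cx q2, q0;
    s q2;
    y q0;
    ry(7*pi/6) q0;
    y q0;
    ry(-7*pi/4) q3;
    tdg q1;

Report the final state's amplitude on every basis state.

The resulting statevector has amplitude (-sqrt(6) - sqrt(2))*exp(3*I*pi/4)/4 on |0100>, (-sqrt(6) + sqrt(2))*exp(3*I*pi/4)/4 on |1100>, and 0 on every other basis state.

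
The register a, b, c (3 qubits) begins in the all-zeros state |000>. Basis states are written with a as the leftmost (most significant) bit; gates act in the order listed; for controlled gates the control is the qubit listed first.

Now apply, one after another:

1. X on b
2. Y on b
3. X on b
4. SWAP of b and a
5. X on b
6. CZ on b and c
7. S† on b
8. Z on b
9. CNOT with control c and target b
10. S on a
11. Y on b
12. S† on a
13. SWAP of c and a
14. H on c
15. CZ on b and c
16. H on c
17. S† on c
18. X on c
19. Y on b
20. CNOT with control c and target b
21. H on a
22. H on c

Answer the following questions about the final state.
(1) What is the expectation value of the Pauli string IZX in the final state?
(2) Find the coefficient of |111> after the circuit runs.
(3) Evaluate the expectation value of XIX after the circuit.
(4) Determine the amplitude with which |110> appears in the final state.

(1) The observable IZX averages to -1.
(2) The amplitude on |111> is -I/2.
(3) In the final state, XIX has expectation 1.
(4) The amplitude on |110> is -I/2.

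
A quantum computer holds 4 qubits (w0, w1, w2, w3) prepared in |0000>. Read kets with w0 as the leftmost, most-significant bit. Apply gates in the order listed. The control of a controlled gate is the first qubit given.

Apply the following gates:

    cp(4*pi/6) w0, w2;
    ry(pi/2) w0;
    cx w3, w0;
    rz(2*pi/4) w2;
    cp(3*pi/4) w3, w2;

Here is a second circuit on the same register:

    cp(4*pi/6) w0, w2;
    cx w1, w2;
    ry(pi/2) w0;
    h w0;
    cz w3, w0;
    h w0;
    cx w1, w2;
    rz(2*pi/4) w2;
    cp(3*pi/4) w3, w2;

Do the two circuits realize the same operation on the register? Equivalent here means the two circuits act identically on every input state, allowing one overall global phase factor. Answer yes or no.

Yes — the two circuits implement the same unitary up to a global phase.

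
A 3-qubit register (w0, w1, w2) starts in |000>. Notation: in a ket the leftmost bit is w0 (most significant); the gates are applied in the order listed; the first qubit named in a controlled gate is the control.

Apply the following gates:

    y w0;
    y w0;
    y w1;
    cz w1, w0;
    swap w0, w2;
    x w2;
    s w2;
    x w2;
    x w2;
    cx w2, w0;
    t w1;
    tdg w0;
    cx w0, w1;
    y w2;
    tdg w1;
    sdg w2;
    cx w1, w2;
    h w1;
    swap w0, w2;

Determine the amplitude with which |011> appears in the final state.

The final state's coefficient on |011> equals sqrt(2)*I/2.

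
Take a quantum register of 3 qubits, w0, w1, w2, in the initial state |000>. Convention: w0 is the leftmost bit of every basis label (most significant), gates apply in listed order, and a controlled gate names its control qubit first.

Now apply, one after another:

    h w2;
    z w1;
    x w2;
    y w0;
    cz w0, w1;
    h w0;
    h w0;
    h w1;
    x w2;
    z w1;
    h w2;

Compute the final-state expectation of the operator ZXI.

In the final state, ZXI has expectation 1.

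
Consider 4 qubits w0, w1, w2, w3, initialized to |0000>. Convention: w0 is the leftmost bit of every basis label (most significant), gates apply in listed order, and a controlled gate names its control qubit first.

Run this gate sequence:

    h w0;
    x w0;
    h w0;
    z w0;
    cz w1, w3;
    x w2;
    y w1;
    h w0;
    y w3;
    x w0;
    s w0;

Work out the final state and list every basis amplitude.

The resulting statevector has amplitude -sqrt(2)/2 on |0111>, -sqrt(2)*I/2 on |1111>, and 0 on every other basis state. Key observation: the block from step 1 through step 4 cancels to the identity and can be dropped.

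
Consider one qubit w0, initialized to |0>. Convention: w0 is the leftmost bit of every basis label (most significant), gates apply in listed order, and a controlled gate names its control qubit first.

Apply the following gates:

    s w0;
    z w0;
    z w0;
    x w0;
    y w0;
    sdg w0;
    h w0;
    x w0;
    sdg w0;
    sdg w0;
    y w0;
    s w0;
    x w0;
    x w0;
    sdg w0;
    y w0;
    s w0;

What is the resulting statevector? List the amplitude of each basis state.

The final amplitudes are -sqrt(2)*I/2 on |0>, -sqrt(2)/2 on |1>.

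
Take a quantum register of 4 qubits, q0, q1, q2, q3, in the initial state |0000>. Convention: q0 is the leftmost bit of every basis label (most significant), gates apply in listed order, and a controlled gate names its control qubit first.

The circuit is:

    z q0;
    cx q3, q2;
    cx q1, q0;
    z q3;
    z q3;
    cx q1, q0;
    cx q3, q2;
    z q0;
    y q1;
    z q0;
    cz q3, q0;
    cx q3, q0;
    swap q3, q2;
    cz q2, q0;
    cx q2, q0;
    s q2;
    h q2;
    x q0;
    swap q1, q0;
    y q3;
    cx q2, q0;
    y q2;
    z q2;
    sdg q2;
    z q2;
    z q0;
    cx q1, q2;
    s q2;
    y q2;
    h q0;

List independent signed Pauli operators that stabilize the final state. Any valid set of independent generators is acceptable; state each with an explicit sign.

The final state is stabilized by the group generated by +XIZI, +ZIXI, -IZII, -IIIZ; other independent generating sets are equally valid.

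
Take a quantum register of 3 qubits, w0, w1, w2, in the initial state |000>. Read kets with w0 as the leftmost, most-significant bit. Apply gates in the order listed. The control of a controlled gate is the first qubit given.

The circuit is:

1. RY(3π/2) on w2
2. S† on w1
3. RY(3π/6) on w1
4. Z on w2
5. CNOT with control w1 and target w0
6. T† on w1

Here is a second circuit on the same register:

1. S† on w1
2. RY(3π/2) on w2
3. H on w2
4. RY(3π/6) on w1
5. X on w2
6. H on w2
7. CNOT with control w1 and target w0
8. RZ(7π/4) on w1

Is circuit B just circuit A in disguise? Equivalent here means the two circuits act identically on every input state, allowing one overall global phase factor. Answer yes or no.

Yes, they are equivalent — the unitaries differ by at most a global phase.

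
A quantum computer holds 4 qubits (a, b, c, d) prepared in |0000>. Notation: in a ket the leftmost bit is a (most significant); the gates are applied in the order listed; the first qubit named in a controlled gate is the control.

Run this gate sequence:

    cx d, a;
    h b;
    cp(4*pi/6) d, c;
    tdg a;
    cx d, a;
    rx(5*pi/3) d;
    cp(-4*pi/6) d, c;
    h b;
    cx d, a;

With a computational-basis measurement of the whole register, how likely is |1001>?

A full measurement returns |1001> with probability 1/4.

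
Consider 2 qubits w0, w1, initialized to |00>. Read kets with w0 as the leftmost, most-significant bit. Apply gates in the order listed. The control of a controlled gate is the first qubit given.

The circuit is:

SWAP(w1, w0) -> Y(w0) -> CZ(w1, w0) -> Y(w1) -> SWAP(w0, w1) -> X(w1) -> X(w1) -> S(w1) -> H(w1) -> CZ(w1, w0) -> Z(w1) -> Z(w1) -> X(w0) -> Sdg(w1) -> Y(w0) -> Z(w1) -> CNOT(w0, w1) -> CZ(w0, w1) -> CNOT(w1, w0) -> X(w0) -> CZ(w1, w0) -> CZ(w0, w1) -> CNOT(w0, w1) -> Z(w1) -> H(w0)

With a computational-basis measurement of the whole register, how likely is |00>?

A full measurement returns |00> with probability 1/2.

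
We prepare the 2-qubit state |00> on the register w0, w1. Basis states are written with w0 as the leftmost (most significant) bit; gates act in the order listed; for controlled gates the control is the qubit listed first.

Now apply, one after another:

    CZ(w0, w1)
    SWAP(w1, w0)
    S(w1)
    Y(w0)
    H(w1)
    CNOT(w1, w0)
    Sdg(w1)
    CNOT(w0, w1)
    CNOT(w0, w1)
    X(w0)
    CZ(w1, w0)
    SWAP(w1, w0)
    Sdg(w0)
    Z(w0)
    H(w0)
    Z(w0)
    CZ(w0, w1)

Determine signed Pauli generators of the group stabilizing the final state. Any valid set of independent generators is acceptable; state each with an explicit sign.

The stabilizer group can be generated by -XI, -IX, among other valid generating sets. Key observation: gates 8-9 undo each other exactly, leaving only the rest of the circuit to track.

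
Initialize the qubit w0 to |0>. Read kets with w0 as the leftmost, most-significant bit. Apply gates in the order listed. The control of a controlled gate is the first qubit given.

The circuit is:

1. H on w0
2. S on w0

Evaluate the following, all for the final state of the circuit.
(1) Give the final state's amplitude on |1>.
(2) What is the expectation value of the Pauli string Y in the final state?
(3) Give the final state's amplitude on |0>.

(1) The final state's coefficient on |1> equals sqrt(2)*I/2.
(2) The observable Y averages to 1.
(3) The amplitude on |0> is sqrt(2)/2.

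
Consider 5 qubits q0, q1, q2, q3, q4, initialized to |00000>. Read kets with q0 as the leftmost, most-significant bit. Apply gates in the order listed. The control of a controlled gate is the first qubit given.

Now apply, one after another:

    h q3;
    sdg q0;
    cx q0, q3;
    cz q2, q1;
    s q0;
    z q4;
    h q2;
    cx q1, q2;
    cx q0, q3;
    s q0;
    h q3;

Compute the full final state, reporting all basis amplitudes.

The final amplitudes are sqrt(2)/2 on |00000>, sqrt(2)/2 on |00100>, and 0 on every other basis state.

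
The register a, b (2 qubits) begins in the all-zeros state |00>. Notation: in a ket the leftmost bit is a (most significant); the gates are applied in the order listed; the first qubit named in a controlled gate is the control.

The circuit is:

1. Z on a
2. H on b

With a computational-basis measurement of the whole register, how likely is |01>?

Outcome |01> occurs with probability 1/2.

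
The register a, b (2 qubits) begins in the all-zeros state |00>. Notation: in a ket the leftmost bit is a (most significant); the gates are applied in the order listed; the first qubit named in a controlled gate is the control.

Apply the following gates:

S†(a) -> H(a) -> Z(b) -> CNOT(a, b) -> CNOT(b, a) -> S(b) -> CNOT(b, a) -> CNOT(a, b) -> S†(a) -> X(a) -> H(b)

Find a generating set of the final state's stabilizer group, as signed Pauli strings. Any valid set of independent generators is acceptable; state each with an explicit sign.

The stabilizer group can be generated by +XI, +IX, among other valid generating sets.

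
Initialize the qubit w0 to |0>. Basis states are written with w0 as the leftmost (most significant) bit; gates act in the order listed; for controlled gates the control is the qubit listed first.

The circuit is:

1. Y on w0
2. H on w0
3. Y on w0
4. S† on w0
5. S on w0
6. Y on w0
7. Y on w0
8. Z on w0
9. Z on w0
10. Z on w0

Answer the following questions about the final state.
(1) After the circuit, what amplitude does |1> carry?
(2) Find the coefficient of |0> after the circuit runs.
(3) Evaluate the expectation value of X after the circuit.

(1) The amplitude on |1> is sqrt(2)/2. Key observation: steps 3-6 multiply out to the identity, so the circuit reduces to the remaining gates.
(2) |0> carries amplitude -sqrt(2)/2 in the final state.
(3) The observable X averages to -1.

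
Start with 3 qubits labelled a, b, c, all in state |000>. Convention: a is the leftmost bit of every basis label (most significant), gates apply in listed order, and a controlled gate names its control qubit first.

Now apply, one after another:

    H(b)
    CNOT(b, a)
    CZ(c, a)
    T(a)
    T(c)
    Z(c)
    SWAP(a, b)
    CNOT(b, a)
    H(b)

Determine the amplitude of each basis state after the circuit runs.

After the circuit, the state carries amplitude 1/2 + exp(I*pi/4)/2 on |000>, 1/2 - exp(I*pi/4)/2 on |010>, and 0 on every other basis state.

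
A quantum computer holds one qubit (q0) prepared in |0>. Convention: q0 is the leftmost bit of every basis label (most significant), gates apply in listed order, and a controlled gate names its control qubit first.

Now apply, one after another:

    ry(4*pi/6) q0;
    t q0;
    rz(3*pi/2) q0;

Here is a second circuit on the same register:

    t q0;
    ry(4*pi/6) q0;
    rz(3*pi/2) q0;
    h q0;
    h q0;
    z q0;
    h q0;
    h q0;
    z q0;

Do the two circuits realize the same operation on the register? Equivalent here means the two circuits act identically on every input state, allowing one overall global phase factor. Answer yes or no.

No — the two circuits implement different unitaries, even allowing a global phase.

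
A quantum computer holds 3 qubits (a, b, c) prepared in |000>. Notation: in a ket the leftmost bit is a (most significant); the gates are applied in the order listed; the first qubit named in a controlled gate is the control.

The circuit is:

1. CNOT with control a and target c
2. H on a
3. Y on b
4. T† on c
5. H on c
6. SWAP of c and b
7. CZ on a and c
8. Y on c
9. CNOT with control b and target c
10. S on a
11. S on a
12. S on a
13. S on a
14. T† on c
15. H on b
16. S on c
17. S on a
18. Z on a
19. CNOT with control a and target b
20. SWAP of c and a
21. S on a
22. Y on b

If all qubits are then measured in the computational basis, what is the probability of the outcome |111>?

The probability of measuring |111> is 1/8. Key observation: gates 10-13 undo each other exactly, leaving only the rest of the circuit to track.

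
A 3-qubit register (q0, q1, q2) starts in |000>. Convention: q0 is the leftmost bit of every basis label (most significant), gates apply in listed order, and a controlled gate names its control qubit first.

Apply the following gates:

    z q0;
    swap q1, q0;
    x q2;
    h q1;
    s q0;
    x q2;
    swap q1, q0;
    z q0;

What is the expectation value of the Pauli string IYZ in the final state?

In the final state, IYZ has expectation 0.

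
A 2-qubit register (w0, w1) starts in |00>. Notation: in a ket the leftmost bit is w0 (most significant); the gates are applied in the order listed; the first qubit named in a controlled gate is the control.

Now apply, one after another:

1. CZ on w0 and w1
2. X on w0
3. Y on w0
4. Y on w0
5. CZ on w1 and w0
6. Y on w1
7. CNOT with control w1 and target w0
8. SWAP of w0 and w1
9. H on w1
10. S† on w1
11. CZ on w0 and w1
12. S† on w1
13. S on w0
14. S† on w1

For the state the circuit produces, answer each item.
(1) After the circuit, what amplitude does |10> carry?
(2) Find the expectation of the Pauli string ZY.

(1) |10> carries amplitude -sqrt(2)/2 in the final state.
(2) The observable ZY averages to 1.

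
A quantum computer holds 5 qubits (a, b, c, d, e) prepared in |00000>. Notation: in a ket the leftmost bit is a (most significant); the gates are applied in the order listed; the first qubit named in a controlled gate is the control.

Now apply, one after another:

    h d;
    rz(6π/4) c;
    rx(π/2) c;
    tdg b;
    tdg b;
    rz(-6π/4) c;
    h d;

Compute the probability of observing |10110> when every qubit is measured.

The probability of measuring |10110> is 0.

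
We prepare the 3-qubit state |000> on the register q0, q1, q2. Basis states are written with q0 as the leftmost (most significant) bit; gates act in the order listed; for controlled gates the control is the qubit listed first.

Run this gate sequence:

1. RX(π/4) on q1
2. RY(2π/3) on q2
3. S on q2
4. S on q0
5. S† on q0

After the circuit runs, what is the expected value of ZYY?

The observable ZYY averages to -sqrt(6)/4. Key observation: gates 4-5 undo each other exactly, leaving only the rest of the circuit to track.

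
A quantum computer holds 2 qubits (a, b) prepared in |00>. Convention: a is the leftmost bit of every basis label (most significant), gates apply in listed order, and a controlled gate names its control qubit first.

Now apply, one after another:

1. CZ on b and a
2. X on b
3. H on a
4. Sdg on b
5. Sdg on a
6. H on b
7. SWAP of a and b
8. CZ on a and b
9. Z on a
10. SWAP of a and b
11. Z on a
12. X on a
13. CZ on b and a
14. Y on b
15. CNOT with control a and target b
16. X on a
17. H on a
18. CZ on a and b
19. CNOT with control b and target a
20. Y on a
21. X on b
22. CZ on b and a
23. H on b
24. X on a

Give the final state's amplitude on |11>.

The final state's coefficient on |11> equals 1/2.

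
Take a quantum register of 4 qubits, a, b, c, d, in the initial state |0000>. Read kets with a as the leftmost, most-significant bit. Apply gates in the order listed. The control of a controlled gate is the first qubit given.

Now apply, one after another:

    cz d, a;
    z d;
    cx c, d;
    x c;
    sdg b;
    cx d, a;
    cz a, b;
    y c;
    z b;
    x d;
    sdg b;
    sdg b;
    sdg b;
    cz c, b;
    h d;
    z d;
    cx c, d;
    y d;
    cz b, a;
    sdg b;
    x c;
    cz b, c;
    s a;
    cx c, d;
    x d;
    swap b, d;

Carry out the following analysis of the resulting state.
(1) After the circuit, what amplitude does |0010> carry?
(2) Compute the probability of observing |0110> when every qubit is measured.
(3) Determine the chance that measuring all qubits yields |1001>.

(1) The final state's coefficient on |0010> equals -sqrt(2)/2.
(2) Outcome |0110> occurs with probability 1/2.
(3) Outcome |1001> occurs with probability 0.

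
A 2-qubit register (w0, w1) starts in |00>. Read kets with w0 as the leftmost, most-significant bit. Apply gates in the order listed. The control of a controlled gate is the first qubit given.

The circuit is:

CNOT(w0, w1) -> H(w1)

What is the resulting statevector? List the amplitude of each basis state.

The final amplitudes are sqrt(2)/2 on |00>, sqrt(2)/2 on |01>, 0 on |10>, 0 on |11>.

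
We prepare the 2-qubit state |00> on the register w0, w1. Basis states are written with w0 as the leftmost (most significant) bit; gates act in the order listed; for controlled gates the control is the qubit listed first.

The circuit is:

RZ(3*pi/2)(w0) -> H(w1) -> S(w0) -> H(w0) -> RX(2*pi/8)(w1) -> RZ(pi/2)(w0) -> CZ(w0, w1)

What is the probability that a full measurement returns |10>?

Outcome |10> occurs with probability 1/4.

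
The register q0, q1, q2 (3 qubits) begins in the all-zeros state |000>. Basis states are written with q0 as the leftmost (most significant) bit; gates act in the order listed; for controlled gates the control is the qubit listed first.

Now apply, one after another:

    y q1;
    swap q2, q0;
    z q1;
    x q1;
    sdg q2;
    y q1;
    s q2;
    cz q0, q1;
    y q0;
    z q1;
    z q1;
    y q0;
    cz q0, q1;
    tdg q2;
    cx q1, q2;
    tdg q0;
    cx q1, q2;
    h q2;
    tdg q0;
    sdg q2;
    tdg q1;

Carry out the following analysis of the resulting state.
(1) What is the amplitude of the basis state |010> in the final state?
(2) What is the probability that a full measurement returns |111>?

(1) |010> carries amplitude -sqrt(2)*exp(3*I*pi/4)/2 in the final state. Key observation: steps 8-13 multiply out to the identity, so the circuit reduces to the remaining gates.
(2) Outcome |111> occurs with probability 0.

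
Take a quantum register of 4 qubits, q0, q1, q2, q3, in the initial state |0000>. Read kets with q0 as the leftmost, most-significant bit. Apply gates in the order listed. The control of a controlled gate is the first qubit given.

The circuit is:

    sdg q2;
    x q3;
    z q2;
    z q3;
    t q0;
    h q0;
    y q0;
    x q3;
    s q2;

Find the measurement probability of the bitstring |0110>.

The probability of measuring |0110> is 0.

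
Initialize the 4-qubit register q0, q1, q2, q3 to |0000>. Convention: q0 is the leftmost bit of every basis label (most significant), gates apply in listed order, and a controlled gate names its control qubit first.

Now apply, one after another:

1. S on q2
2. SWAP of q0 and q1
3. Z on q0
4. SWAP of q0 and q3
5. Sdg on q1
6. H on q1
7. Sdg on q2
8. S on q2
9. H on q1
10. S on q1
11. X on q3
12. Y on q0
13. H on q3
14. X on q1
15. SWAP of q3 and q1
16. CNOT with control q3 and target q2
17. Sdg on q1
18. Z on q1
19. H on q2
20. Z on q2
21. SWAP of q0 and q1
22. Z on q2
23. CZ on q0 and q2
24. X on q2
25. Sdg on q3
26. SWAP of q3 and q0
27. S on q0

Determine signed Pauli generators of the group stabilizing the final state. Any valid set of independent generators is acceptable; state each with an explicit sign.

The final state is stabilized by the group generated by -IIXZ, +IIZY, -ZIII, -IZII; other independent generating sets are equally valid. Key observation: the block from step 5 through step 10 cancels to the identity and can be dropped.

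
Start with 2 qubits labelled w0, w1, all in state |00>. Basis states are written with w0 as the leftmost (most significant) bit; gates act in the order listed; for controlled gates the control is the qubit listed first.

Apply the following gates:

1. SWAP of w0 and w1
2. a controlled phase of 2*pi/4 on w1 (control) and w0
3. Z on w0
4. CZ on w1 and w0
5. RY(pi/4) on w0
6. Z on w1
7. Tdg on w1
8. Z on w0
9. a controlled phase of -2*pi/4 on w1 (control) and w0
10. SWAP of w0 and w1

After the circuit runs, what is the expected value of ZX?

In the final state, ZX has expectation -sqrt(2)/2.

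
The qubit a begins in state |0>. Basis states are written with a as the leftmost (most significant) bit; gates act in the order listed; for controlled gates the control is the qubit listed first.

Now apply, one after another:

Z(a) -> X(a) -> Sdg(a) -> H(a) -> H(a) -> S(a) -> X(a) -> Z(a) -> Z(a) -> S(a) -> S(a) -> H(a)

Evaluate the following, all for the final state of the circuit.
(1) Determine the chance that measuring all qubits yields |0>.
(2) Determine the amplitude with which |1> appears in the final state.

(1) A full measurement returns |0> with probability 1/2. Key observation: the block from step 1 through step 8 cancels to the identity and can be dropped.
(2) The final state's coefficient on |1> equals sqrt(2)/2.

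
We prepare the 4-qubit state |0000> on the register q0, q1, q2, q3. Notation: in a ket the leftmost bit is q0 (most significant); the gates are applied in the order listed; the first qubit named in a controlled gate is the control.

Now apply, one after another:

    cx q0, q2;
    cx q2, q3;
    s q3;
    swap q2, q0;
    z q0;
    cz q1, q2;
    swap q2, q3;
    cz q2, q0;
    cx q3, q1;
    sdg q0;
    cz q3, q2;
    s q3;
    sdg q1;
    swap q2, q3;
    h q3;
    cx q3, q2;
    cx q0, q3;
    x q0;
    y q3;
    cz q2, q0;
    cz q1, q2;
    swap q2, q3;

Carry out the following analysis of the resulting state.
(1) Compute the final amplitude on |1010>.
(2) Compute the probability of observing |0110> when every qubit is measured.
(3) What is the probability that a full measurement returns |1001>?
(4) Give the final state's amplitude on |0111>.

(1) The final state's coefficient on |1010> equals sqrt(2)*I/2.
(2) A full measurement returns |0110> with probability 0.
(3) The probability of measuring |1001> is 1/2.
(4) The amplitude on |0111> is 0.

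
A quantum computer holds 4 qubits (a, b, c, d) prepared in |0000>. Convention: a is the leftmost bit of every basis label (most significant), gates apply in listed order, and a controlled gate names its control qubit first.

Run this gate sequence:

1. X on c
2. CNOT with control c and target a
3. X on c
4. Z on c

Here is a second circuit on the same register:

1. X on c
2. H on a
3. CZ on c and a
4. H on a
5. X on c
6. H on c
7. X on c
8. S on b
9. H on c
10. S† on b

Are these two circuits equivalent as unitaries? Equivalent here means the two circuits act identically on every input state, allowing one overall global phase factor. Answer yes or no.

Yes: on every input state the two circuits agree up to one overall phase factor.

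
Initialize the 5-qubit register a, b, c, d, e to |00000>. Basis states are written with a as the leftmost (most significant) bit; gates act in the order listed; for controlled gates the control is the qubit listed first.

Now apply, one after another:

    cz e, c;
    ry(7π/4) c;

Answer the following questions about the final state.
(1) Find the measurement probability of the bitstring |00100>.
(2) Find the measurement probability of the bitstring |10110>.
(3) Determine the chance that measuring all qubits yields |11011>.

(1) Outcome |00100> occurs with probability 1/2 - sqrt(2)/4.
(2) A full measurement returns |10110> with probability 0.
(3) The probability of measuring |11011> is 0.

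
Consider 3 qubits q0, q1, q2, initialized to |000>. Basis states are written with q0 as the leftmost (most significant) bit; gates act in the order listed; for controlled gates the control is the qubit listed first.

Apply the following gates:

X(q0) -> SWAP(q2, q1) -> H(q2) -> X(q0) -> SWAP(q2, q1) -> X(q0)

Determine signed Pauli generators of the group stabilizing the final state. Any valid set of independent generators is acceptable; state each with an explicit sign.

The stabilizer group can be generated by +IXI, -ZII, +IIZ, among other valid generating sets.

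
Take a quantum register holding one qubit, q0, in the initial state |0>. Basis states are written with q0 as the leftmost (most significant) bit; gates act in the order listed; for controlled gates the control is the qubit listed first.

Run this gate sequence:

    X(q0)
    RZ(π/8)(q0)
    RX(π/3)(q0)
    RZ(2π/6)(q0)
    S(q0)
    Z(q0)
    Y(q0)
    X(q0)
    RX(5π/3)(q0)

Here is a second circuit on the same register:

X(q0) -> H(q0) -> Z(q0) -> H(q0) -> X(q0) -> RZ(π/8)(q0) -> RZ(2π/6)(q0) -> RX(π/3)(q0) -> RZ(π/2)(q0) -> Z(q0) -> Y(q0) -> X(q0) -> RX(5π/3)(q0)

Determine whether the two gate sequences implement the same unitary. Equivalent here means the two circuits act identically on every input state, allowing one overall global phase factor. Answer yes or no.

No — the two circuits implement different unitaries, even allowing a global phase.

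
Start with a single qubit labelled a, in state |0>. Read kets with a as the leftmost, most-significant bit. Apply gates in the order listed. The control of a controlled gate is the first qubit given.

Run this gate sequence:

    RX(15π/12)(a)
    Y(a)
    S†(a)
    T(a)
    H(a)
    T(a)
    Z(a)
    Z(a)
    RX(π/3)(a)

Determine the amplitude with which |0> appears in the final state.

The final state's coefficient on |0> equals -sqrt(6*sqrt(2) + 12)/8 + sqrt(4 - 2*sqrt(2))/8 - sqrt(12 - 6*sqrt(2))*exp(I*pi/4)/8 + sqrt(2*sqrt(2) + 4)*exp(3*I*pi/4)/8.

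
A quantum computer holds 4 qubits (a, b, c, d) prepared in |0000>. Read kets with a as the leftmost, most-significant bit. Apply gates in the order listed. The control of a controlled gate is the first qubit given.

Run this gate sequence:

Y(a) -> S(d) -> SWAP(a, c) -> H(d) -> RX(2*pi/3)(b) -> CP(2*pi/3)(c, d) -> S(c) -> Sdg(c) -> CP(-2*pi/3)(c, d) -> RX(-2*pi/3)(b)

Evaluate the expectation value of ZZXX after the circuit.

In the final state, ZZXX has expectation 0. Key observation: gates 5-10 undo each other exactly, leaving only the rest of the circuit to track.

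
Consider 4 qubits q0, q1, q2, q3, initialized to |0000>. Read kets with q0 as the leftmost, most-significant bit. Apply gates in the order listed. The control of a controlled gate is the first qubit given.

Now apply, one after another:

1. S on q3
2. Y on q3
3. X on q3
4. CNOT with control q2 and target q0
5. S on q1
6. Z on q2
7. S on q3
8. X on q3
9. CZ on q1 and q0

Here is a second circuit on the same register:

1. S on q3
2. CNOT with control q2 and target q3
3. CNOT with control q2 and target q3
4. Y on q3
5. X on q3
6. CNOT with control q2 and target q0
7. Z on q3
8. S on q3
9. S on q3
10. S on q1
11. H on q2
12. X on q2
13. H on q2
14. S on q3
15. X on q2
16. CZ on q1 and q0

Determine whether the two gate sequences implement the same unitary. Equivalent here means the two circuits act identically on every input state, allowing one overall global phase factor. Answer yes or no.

No, they are not equivalent — no single phase factor reconciles the two unitaries.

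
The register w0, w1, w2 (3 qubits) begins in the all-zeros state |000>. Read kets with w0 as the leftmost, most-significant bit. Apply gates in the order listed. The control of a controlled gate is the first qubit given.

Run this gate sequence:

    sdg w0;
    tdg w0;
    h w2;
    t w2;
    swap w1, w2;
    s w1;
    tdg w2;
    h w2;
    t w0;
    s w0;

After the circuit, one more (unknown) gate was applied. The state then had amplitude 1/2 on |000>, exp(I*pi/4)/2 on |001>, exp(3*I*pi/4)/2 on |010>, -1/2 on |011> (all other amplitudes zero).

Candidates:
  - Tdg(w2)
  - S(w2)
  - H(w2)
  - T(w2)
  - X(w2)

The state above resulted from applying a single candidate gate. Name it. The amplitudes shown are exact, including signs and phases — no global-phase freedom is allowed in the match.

It was T(w2) that produced the state shown.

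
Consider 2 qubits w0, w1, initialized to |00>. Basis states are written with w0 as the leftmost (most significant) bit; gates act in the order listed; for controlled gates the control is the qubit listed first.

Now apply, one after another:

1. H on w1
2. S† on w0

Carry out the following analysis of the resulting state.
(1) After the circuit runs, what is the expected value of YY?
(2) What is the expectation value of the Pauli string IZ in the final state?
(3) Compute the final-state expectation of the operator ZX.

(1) The observable YY averages to 0.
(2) In the final state, IZ has expectation 0.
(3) In the final state, ZX has expectation 1.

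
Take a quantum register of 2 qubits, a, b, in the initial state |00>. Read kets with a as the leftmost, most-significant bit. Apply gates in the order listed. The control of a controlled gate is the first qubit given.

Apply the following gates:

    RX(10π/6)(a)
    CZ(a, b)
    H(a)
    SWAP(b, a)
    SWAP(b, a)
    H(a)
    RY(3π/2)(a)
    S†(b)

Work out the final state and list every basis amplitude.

The final amplitudes are sqrt(6)/4 + sqrt(2)*I/4 on |00>, 0 on |01>, -sqrt(6)/4 + sqrt(2)*I/4 on |10>, 0 on |11>. Key observation: steps 3-6 multiply out to the identity, so the circuit reduces to the remaining gates.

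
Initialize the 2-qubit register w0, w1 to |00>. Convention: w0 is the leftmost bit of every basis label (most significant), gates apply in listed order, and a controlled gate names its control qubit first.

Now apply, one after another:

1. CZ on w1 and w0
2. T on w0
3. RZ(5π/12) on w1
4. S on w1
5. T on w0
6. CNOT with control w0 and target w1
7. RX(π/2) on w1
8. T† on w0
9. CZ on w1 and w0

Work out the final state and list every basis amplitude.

After the circuit, the state carries amplitude -sqrt(2)*exp(19*I*pi/24)/2 on |00>, -sqrt(2)*exp(7*I*pi/24)/2 on |01>, 0 on |10>, 0 on |11>.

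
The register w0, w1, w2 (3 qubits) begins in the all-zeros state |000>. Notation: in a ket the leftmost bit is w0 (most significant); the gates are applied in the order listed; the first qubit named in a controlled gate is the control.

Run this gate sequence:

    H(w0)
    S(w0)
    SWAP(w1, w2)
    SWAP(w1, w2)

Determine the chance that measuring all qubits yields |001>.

Outcome |001> occurs with probability 0. Key observation: gates 3-4 undo each other exactly, leaving only the rest of the circuit to track.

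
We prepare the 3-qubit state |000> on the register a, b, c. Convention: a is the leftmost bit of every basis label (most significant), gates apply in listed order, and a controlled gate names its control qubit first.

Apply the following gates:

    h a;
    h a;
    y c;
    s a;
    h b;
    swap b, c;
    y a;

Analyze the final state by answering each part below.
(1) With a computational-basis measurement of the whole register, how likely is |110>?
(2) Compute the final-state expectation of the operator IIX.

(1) A full measurement returns |110> with probability 1/2.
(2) The observable IIX averages to 1.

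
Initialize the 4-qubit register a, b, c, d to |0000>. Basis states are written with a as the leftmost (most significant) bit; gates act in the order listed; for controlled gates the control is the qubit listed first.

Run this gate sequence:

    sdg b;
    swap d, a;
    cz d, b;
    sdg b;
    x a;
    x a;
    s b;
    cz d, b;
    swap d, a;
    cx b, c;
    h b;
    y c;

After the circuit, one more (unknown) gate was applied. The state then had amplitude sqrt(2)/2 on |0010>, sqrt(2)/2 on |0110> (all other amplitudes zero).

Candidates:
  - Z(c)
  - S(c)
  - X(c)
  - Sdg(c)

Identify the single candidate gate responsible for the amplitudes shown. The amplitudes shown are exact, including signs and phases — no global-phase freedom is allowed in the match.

The unique candidate consistent with the amplitudes is Sdg(c).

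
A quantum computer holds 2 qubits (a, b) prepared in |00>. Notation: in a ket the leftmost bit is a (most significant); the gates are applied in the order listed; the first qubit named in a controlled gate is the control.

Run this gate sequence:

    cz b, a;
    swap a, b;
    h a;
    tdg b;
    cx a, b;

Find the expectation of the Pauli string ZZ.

In the final state, ZZ has expectation 1.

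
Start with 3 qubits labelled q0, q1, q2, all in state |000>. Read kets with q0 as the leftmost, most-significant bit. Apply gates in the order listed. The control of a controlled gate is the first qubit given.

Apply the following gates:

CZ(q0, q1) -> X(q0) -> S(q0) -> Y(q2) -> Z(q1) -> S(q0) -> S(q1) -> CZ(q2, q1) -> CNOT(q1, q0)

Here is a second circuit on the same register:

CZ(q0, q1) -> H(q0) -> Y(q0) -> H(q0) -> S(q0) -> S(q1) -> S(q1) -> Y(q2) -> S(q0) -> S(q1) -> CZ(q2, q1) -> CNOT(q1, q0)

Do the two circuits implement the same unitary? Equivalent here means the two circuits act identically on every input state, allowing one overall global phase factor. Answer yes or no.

No, they are not equivalent — no single phase factor reconciles the two unitaries.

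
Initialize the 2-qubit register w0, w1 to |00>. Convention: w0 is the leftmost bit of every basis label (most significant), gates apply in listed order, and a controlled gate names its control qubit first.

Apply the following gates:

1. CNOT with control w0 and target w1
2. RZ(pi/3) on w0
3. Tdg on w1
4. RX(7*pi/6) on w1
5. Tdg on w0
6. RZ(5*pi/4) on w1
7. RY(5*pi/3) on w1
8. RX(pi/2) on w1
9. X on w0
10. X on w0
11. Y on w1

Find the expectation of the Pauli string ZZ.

The expectation value of ZZ is sqrt(2)/4.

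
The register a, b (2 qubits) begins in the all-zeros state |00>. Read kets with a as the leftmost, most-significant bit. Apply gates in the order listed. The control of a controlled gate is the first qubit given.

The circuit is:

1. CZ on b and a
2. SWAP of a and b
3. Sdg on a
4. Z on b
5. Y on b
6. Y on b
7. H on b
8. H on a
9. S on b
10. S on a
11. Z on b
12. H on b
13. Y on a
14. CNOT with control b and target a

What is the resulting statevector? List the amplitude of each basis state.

The resulting statevector has amplitude sqrt(2)*(1 - I)/4 on |00>, sqrt(2)*(-1 + I)/4 on |01>, sqrt(2)*(1 + I)/4 on |10>, sqrt(2)*(1 + I)/4 on |11>.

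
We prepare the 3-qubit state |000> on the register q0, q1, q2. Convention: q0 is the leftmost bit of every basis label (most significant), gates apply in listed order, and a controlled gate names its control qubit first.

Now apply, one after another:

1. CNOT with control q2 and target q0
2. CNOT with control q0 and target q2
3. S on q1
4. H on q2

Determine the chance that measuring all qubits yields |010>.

A full measurement returns |010> with probability 0.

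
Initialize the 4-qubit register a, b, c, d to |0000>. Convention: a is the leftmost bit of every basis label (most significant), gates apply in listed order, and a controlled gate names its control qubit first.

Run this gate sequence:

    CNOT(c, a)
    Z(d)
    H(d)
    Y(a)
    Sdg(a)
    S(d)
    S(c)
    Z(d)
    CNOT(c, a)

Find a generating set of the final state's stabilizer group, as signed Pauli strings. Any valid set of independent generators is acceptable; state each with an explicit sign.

One valid set of independent stabilizer generators is -IIIY, -ZIII, +IZII, +IIZI (any independent generating set of the same group is equally correct).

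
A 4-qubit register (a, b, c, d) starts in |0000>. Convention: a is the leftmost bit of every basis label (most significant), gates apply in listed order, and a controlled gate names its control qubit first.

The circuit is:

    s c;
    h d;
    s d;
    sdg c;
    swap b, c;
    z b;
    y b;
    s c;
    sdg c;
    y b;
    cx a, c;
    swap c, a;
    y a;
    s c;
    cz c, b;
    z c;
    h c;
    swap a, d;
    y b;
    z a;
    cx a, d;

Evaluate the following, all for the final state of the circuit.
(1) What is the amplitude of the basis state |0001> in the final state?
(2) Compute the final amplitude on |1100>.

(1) The amplitude on |0001> is 0. Key observation: steps 7-10 multiply out to the identity, so the circuit reduces to the remaining gates.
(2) The final state's coefficient on |1100> equals I/2.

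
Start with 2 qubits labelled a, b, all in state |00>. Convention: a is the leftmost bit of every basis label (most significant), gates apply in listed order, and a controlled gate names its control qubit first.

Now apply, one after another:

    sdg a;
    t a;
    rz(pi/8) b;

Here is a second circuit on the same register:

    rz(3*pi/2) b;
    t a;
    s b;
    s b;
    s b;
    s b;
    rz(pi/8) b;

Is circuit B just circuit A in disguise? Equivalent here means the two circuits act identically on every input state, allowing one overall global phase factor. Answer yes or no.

No — the two circuits implement different unitaries, even allowing a global phase.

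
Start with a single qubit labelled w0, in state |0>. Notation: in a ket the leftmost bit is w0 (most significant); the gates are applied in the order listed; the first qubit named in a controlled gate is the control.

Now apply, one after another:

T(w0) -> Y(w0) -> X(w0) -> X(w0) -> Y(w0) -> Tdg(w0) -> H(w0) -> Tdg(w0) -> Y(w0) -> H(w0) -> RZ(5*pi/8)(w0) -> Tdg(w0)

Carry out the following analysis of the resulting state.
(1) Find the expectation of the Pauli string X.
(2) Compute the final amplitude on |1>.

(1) The expectation value of X is -sqrt(sqrt(2) + 2)/4 - sqrt(2 - sqrt(2))/4. Key observation: steps 1-6 multiply out to the identity, so the circuit reduces to the remaining gates.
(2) The amplitude on |1> is (exp(3*I*pi/4) + I)*exp(13*I*pi/16)/2.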